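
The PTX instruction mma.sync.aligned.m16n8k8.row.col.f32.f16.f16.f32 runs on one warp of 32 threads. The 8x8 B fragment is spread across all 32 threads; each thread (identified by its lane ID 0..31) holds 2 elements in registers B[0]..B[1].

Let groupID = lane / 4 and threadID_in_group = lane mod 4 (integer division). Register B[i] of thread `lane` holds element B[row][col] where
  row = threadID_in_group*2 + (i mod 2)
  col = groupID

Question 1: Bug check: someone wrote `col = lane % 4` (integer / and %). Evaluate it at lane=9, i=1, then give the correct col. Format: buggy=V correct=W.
`lane % 4`[9,1]→1
lane 9→9/4=2, 9 mod 4=1
i=1  r:2·1+1→3  c:2
col: 1 vs 2

buggy=1 correct=2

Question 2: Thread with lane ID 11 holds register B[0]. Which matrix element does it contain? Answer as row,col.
lane 11→11/4=2, 11 mod 4=3
i=0  r:2·3+0→6  c:2

6,2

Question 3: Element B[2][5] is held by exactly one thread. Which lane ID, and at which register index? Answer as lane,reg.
c:5=>grp=5  r:2=>tig=1,lo=0
L=5*4+1=21  i=0=0

21,0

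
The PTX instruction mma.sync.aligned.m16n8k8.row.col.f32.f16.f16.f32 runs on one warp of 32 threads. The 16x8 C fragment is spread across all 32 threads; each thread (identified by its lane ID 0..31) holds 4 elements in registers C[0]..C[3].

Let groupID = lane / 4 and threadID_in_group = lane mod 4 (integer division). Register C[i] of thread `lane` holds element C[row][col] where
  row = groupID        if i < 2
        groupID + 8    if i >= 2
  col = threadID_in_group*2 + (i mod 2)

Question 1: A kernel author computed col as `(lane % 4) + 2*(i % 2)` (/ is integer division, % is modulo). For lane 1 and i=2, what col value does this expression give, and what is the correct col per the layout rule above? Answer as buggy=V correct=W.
buggy=1 correct=2

`(lane % 4) + 2*(i % 2)`[1,2]->1
lane 1: gid=0 (1/4), tid=1 (1%4)
i=2: r=0+8=8, c=1*2+0=2
col: 1 vs 2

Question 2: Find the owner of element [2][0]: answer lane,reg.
r=2⇒gr=2,Rb=0  c=0⇒th=0,odd=0
L=2*4+0=8  i=0*2+0=0

8,0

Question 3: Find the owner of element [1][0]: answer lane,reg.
r: 1->gid=1,r8=0  c: 0->tid=0,i&1=0
L=1*4+0=4  i=0*2+0=0

4,0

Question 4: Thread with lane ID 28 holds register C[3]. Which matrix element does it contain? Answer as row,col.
lane 28: gid=7 (28/4), tid=0 (28%4)
i=3: r=7+8=15, c=0*2+1=1

15,1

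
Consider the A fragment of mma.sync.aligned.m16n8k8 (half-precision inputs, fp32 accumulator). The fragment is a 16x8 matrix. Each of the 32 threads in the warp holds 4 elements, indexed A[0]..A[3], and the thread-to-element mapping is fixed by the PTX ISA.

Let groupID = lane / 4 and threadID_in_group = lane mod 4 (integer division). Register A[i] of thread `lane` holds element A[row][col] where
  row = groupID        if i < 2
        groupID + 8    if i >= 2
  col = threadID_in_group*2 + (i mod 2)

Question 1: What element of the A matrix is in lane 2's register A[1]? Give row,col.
0,5

lane 2⇒2/4=0, 2 mod 4=2
i=1  r:0+0⇒0  c:2·2+1⇒5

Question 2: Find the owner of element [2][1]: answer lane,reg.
8,1

r=2->g=2,rb=0  c=1->t=0,b0=1
L=2*4+0=8  i=0*2+1=1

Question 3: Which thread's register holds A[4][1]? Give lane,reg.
16,1

r=4->g=4,rb=0  c=1->t=0,b0=1
L=4*4+0=16  i=0*2+1=1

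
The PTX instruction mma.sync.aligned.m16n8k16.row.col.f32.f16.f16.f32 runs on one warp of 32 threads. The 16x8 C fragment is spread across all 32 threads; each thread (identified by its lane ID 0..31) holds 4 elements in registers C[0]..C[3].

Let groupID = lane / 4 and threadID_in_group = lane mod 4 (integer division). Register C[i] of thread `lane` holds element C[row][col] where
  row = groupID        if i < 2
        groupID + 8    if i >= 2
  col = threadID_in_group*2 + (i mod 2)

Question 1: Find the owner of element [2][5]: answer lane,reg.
10,1

r=2->g=2,rb=0  c=5->t=2,b0=1
L=2*4+2=10  i=0*2+1=1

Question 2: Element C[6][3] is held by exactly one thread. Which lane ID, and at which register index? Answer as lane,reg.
r=6->g=6,rb=0  c=3->t=1,b0=1
L=6*4+1=25  i=0*2+1=1

25,1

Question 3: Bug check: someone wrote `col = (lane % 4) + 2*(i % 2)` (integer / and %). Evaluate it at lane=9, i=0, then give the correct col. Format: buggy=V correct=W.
buggy=1 correct=2

`(lane % 4) + 2*(i % 2)`[9,0]->1
lane 9: g=2 (9/4), t=1 (9%4)
i=0: r=2+0=2, c=1*2+0=2
col: 1 vs 2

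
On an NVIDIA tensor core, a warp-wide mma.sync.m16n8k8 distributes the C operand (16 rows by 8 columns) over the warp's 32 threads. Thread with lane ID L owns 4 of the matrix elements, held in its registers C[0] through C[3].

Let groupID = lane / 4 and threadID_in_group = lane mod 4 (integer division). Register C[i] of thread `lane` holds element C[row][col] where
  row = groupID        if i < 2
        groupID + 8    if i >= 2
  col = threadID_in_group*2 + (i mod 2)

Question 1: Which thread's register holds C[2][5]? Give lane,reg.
r: 2->gid=2,r8=0  c: 5->tid=2,i&1=1
L=2*4+2=10  i=0*2+1=1

10,1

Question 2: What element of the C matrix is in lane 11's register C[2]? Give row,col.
10,6

lane 11->11/4=2, 11 mod 4=3
i=2  r:2+8->10  c:2·3+0->6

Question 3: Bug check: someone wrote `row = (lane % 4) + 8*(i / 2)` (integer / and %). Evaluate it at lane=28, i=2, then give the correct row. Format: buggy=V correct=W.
buggy=8 correct=15

`(lane % 4) + 8*(i / 2)`[28,2]->8
lane 28->28/4=7, 28 mod 4=0
i=2  r:7+8->15  c:2·0+0->0
row: 8 vs 15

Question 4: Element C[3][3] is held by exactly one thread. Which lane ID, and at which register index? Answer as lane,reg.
r=3⇒gr=3,Rb=0  c=3⇒th=1,odd=1
L=3*4+1=13  i=0*2+1=1

13,1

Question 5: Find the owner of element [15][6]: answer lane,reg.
r: 15->gid=7,r8=1  c: 6->tid=3,i&1=0
L=7*4+3=31  i=1*2+0=2

31,2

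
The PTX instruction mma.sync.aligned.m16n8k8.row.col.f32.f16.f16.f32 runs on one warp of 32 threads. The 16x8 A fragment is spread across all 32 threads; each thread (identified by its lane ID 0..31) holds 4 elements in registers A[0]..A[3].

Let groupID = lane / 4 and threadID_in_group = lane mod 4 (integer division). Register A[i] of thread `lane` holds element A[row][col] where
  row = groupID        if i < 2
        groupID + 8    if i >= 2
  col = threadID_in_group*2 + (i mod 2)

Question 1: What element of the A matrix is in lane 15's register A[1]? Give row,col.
3,7

lane 15=>15/4=3, 15 mod 4=3
i=1  r:3+0=>3  c:2·3+1=>7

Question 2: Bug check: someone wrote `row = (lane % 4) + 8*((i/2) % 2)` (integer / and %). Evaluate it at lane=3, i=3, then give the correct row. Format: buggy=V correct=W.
buggy=11 correct=8

`(lane % 4) + 8*((i/2) % 2)`[3,3]->11
lane 3->3/4=0, 3 mod 4=3
i=3  r:0+8->8  c:2·3+1->7
row: 11 vs 8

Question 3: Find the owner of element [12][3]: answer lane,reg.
r=12->g=4,rb=1  c=3->t=1,b0=1
L=4*4+1=17  i=1*2+1=3

17,3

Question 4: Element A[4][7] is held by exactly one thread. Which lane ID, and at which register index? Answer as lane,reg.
r=4⇒gr=4,Rb=0  c=7⇒th=3,odd=1
L=4*4+3=19  i=0*2+1=1

19,1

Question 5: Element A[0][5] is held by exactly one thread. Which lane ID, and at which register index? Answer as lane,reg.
2,1

r=0->g=0,rb=0  c=5->t=2,b0=1
L=0*4+2=2  i=0*2+1=1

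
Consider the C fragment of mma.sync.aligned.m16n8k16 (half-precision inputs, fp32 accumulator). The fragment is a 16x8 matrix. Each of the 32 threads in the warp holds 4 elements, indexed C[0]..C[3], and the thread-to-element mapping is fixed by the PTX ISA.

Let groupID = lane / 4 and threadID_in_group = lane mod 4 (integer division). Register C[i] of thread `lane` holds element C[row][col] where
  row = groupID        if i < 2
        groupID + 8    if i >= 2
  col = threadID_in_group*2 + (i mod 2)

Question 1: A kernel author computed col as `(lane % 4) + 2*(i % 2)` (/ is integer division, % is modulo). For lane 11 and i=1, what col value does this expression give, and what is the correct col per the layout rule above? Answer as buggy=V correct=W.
`(lane % 4) + 2*(i % 2)`[11,1]⇒5
L=11⇒gr=11>>2=2, th=11&3=3
[1]⇒row 2+0=2  col 3·2+1=7
col: 5 vs 7

buggy=5 correct=7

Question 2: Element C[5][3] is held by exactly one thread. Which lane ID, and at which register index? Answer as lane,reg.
r=5->g=5,rb=0  c=3->t=1,b0=1
L=5*4+1=21  i=0*2+1=1

21,1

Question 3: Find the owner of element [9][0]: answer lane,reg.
4,2

r=9⇒gr=1,Rb=1  c=0⇒th=0,odd=0
L=1*4+0=4  i=1*2+0=2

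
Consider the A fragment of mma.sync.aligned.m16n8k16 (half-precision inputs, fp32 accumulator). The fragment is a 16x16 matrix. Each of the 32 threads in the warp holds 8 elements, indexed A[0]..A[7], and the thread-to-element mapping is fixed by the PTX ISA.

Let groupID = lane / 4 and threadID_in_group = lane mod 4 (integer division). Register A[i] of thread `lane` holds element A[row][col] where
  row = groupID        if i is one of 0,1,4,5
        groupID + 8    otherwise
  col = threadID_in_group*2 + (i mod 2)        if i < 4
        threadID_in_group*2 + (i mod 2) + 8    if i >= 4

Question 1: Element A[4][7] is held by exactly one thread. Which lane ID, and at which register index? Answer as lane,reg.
19,1

r=4->g=4,rb=0  c=7->cb=0,t=3,b0=1
L=4*4+3=19  i=0*4+0*2+1=1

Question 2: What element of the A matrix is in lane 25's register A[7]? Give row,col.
lane 25→25/4=6, 25 mod 4=1
i=7  r:6+8→14  c:2·1+1+8→11

14,11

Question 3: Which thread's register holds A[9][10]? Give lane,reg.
5,6

r=9⇒gr=1,Rb=1  c=10⇒Cb=1,th=1,odd=0
L=1*4+1=5  i=1*4+1*2+0=6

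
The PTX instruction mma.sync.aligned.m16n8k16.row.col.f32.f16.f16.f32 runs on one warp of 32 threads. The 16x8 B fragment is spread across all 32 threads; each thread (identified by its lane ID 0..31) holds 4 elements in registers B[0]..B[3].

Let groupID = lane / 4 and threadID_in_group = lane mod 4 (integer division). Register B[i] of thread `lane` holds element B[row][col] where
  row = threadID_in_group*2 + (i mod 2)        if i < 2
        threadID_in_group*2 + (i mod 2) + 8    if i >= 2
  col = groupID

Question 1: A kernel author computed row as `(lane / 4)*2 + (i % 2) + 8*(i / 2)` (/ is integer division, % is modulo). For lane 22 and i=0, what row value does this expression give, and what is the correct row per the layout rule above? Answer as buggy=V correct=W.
buggy=10 correct=4

`(lane / 4)*2 + (i % 2) + 8*(i / 2)`[22,0]→10
lane 22→22/4=5, 22 mod 4=2
i=0  r:2·2+0+0→4  c:5
row: 10 vs 4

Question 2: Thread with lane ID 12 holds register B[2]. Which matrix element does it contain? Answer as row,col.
8,3

L=12->g=12>>2=3, t=12&3=0
[2]->row 0·2+0+8=8  col g=3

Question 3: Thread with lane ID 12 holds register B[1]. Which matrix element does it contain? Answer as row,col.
lane 12: g=3 (12/4), t=0 (12%4)
i=1: r=0*2+1+0=1, c=g=3

1,3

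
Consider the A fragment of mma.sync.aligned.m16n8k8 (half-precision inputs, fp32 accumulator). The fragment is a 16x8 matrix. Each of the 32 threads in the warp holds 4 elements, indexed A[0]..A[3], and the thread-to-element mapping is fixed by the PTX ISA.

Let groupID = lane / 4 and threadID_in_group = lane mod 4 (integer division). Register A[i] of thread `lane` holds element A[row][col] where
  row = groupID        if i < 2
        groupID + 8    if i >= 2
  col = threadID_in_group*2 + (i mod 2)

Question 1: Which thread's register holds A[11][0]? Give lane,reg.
12,2

r=11->g=3,rb=1  c=0->t=0,b0=0
L=3*4+0=12  i=1*2+0=2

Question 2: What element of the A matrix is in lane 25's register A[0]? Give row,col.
lane 25⇒25/4=6, 25 mod 4=1
i=0  r:6+0⇒6  c:2·1+0⇒2

6,2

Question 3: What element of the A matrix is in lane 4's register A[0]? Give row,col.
4: g=1,t=0
[0] (1+0,0*2+0) = (1,0)

1,0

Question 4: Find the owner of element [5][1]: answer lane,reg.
20,1

r: 5->gid=5,r8=0  c: 1->tid=0,i&1=1
L=5*4+0=20  i=0*2+1=1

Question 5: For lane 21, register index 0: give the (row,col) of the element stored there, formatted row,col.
5,2

L=21->gid=21>>2=5, tid=21&3=1
[0]->row 5+0=5  col 1·2+0=2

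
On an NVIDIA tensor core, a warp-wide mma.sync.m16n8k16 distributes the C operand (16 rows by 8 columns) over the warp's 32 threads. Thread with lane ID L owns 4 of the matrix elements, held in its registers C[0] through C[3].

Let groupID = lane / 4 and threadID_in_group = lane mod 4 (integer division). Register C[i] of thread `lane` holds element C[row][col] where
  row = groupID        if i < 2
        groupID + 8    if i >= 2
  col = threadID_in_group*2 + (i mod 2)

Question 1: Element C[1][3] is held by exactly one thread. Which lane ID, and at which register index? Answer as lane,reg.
5,1

r=1⇒gr=1,Rb=0  c=3⇒th=1,odd=1
L=1*4+1=5  i=0*2+1=1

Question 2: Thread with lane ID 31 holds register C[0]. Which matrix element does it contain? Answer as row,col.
lane 31→31/4=7, 31 mod 4=3
i=0  r:7+0→7  c:2·3+0→6

7,6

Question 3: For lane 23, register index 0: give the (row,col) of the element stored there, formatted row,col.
5,6

L=23=>grp=23>>2=5, tig=23&3=3
[0]=>row 5+0=5  col 3·2+0=6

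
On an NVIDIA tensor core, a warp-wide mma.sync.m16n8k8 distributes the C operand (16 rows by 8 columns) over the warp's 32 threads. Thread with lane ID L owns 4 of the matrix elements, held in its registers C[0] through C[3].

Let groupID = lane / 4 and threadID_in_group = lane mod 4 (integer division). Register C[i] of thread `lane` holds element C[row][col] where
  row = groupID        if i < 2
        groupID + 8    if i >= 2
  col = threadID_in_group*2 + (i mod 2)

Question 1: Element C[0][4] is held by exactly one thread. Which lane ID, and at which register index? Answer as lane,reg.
2,0

r=0⇒gr=0,Rb=0  c=4⇒th=2,odd=0
L=0*4+2=2  i=0*2+0=0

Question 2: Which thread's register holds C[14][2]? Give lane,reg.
r=14⇒gr=6,Rb=1  c=2⇒th=1,odd=0
L=6*4+1=25  i=1*2+0=2

25,2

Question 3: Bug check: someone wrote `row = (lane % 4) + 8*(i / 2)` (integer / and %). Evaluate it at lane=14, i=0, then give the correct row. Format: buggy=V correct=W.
buggy=2 correct=3

`(lane % 4) + 8*(i / 2)`[14,0]=>2
lane 14: grp=3 (14/4), tig=2 (14%4)
i=0: r=3+0=3, c=2*2+0=4
row: 2 vs 3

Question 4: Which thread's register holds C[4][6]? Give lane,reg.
r:4=>grp=4,rB=0  c:6=>tig=3,lo=0
L=4*4+3=19  i=0*2+0=0

19,0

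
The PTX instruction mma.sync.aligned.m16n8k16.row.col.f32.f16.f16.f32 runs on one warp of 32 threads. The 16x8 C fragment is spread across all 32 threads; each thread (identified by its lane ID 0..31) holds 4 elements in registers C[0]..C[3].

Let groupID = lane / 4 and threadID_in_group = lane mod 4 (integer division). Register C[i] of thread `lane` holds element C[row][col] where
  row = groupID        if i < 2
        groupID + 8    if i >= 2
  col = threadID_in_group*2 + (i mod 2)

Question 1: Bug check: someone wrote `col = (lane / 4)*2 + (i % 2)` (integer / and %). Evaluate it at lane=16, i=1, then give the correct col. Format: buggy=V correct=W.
buggy=9 correct=1

`(lane / 4)*2 + (i % 2)`[16,1]=>9
L=16=>grp=16>>2=4, tig=16&3=0
[1]=>row 4+0=4  col 0·2+1=1
col: 9 vs 1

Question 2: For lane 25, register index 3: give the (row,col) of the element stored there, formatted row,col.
14,3

L=25->gid=25>>2=6, tid=25&3=1
[3]->row 6+8=14  col 1·2+1=3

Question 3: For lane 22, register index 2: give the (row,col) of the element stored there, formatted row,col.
L=22->gid=22>>2=5, tid=22&3=2
[2]->row 5+8=13  col 2·2+0=4

13,4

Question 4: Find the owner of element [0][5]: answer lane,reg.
2,1

r: 0->gid=0,r8=0  c: 5->tid=2,i&1=1
L=0*4+2=2  i=0*2+1=1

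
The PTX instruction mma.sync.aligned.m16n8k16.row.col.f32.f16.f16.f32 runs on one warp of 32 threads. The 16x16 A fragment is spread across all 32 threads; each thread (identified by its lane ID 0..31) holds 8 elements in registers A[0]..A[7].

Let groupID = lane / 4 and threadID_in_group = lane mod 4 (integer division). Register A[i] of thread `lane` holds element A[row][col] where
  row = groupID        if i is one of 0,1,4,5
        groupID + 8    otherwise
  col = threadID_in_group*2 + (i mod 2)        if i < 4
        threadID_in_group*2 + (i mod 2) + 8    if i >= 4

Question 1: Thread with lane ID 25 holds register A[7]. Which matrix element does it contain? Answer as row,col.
25: grp=6,tig=1
[7] (6+8,1*2+1+8) = (14,11)

14,11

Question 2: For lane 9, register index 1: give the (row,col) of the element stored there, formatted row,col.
2,3

9: gr=2,th=1
[1] (2+0,1*2+1+0) = (2,3)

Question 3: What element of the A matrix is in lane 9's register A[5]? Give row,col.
lane 9->9/4=2, 9 mod 4=1
i=5  r:2+0->2  c:2·1+1+8->11

2,11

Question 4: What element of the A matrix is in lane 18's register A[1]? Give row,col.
18: gid=4,tid=2
[1] (4+0,2*2+1+0) = (4,5)

4,5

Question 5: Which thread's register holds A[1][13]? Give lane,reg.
6,5

r: 1->gid=1,r8=0  c: 13->c8=1,tid=2,i&1=1
L=1*4+2=6  i=1*4+0*2+1=5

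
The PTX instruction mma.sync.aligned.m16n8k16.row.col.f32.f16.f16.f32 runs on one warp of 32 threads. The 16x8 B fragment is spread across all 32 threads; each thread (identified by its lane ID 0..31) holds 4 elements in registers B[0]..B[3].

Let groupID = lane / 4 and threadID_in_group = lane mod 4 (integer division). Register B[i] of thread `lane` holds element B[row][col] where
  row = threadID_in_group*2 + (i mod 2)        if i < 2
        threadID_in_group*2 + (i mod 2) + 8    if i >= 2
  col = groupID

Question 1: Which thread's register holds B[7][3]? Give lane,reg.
15,1

c=3->g=3  r=7->rb=0,t=3,b0=1
L=3*4+3=15  i=0*2+1=1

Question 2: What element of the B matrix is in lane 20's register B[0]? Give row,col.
0,5

lane 20: gr=5 (20/4), th=0 (20%4)
i=0: r=0*2+0+0=0, c=gr=5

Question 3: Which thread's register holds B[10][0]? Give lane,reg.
c=0→G=0  r=10→rhi=1,T=1,p=0
L=0*4+1=1  i=1*2+0=2

1,2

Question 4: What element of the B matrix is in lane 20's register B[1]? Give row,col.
1,5

lane 20=>20/4=5, 20 mod 4=0
i=1  r:2·0+1+0=>1  c:5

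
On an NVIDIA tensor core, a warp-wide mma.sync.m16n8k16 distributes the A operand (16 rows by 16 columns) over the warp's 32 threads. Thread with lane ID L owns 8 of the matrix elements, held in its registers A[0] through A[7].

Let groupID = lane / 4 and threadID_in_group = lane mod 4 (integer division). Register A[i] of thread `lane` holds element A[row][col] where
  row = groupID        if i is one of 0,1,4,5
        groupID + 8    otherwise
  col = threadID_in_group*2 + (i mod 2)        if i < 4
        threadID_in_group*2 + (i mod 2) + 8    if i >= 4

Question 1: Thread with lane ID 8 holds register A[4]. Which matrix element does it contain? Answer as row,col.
2,8

lane 8: g=2 (8/4), t=0 (8%4)
i=4: r=2+0=2, c=0*2+0+8=8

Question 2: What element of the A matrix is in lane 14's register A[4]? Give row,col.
3,12

lane 14->14/4=3, 14 mod 4=2
i=4  r:3+0->3  c:2·2+0+8->12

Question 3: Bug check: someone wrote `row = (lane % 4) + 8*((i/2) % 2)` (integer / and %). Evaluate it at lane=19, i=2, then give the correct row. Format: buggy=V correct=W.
`(lane % 4) + 8*((i/2) % 2)`[19,2]=>11
19: grp=4,tig=3
[2] (4+8,3*2+0+0) = (12,6)
row: 11 vs 12

buggy=11 correct=12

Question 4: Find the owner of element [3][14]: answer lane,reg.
15,4

r: 3->gid=3,r8=0  c: 14->c8=1,tid=3,i&1=0
L=3*4+3=15  i=1*4+0*2+0=4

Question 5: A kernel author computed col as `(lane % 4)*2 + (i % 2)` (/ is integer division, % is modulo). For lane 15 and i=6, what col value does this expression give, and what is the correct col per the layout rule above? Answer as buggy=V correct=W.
`(lane % 4)*2 + (i % 2)`[15,6]->6
lane 15: g=3 (15/4), t=3 (15%4)
i=6: r=3+8=11, c=3*2+0+8=14
col: 6 vs 14

buggy=6 correct=14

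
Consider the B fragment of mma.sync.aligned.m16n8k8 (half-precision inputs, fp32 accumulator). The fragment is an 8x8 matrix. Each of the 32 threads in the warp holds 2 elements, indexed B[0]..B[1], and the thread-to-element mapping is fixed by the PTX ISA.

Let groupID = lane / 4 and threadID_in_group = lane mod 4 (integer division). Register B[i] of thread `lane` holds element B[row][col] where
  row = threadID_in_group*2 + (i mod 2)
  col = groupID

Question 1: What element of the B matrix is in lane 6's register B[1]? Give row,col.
L=6->gid=6>>2=1, tid=6&3=2
[1]->row 2·2+1=5  col gid=1

5,1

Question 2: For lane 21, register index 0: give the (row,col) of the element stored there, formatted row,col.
2,5

lane 21->21/4=5, 21 mod 4=1
i=0  r:2·1+0->2  c:5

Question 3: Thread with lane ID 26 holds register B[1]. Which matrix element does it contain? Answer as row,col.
lane 26: G=6 (26/4), T=2 (26%4)
i=1: r=2*2+1=5, c=G=6

5,6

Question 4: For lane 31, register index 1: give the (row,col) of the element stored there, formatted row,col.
L=31->gid=31>>2=7, tid=31&3=3
[1]->row 3·2+1=7  col gid=7

7,7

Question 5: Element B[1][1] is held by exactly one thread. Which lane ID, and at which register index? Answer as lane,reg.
c=1→G=1  r=1→T=0,p=1
L=1*4+0=4  i=1=1

4,1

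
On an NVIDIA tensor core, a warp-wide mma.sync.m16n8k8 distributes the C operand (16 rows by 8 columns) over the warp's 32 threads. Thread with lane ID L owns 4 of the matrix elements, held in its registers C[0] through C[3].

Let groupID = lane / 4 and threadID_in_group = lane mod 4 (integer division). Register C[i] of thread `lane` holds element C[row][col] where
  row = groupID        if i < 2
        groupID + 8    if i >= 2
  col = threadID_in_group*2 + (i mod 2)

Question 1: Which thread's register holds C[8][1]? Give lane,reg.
0,3

r=8->g=0,rb=1  c=1->t=0,b0=1
L=0*4+0=0  i=1*2+1=3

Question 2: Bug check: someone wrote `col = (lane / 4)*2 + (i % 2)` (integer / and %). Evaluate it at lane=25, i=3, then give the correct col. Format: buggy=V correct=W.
buggy=13 correct=3

`(lane / 4)*2 + (i % 2)`[25,3]->13
lane 25: g=6 (25/4), t=1 (25%4)
i=3: r=6+8=14, c=1*2+1=3
col: 13 vs 3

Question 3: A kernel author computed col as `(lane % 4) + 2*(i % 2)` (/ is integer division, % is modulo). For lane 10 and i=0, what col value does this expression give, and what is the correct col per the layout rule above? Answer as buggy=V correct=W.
`(lane % 4) + 2*(i % 2)`[10,0]->2
L=10->gid=10>>2=2, tid=10&3=2
[0]->row 2+0=2  col 2·2+0=4
col: 2 vs 4

buggy=2 correct=4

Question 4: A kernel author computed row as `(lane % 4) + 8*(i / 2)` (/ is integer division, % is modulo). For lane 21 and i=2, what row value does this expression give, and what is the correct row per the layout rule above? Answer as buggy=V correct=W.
buggy=9 correct=13

`(lane % 4) + 8*(i / 2)`[21,2]->9
lane 21: gid=5 (21/4), tid=1 (21%4)
i=2: r=5+8=13, c=1*2+0=2
row: 9 vs 13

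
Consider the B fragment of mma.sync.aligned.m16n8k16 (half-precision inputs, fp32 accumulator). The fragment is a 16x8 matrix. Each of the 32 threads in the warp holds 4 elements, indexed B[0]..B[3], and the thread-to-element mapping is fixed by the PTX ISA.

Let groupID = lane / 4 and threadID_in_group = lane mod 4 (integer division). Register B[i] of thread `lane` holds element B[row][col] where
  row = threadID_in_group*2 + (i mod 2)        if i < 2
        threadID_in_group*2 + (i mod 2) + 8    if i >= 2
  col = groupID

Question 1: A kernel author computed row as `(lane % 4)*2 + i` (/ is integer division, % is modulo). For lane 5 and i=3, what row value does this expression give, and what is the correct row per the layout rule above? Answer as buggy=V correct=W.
buggy=5 correct=11

`(lane % 4)*2 + i`[5,3]=>5
lane 5=>5/4=1, 5 mod 4=1
i=3  r:2·1+1+8=>11  c:1
row: 5 vs 11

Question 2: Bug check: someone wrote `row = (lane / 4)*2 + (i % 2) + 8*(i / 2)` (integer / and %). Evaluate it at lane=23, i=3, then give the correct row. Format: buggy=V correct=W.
buggy=19 correct=15

`(lane / 4)*2 + (i % 2) + 8*(i / 2)`[23,3]→19
lane 23: G=5 (23/4), T=3 (23%4)
i=3: r=3*2+1+8=15, c=G=5
row: 19 vs 15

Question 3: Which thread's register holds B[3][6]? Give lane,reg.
c=6⇒gr=6  r=3⇒Rb=0,th=1,odd=1
L=6*4+1=25  i=0*2+1=1

25,1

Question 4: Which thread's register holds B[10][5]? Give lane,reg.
c: 5->gid=5  r: 10->r8=1,tid=1,i&1=0
L=5*4+1=21  i=1*2+0=2

21,2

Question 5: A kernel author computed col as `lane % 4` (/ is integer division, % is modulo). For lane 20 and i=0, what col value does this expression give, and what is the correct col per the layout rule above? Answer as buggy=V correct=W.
buggy=0 correct=5

`lane % 4`[20,0]->0
20: g=5,t=0
[0] (0*2+0+0,5) = (0,5)
col: 0 vs 5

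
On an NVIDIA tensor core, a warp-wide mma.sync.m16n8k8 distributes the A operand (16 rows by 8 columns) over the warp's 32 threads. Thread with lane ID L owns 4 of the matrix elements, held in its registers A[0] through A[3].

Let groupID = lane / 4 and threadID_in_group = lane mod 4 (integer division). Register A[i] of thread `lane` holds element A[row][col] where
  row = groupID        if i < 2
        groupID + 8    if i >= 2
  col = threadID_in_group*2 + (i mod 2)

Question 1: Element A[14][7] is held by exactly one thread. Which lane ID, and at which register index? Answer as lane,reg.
27,3

r=14⇒gr=6,Rb=1  c=7⇒th=3,odd=1
L=6*4+3=27  i=1*2+1=3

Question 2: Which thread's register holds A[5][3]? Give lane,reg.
r: 5->gid=5,r8=0  c: 3->tid=1,i&1=1
L=5*4+1=21  i=0*2+1=1

21,1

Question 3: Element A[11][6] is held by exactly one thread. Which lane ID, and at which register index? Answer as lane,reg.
15,2

r:11=>grp=3,rB=1  c:6=>tig=3,lo=0
L=3*4+3=15  i=1*2+0=2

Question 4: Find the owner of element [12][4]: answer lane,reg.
r=12→G=4,rhi=1  c=4→T=2,p=0
L=4*4+2=18  i=1*2+0=2

18,2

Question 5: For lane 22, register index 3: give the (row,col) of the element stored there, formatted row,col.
lane 22->22/4=5, 22 mod 4=2
i=3  r:5+8->13  c:2·2+1->5

13,5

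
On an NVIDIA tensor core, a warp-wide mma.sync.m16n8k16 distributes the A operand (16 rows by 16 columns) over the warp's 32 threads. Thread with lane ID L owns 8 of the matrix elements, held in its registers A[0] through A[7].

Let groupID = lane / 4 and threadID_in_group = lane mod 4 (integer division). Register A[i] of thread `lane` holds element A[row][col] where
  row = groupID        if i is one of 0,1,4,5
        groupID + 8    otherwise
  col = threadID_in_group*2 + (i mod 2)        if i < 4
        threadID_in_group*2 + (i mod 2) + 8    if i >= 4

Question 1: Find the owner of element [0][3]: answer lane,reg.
1,1

r: 0->gid=0,r8=0  c: 3->c8=0,tid=1,i&1=1
L=0*4+1=1  i=0*4+0*2+1=1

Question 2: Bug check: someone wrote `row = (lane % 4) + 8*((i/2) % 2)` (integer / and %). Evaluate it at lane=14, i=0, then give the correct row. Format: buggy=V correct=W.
buggy=2 correct=3

`(lane % 4) + 8*((i/2) % 2)`[14,0]⇒2
lane 14⇒14/4=3, 14 mod 4=2
i=0  r:3+0⇒3  c:2·2+0+0⇒4
row: 2 vs 3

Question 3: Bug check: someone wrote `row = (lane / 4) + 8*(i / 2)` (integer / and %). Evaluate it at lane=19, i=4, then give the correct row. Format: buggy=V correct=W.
`(lane / 4) + 8*(i / 2)`[19,4]→20
lane 19→19/4=4, 19 mod 4=3
i=4  r:4+0→4  c:2·3+0+8→14
row: 20 vs 4

buggy=20 correct=4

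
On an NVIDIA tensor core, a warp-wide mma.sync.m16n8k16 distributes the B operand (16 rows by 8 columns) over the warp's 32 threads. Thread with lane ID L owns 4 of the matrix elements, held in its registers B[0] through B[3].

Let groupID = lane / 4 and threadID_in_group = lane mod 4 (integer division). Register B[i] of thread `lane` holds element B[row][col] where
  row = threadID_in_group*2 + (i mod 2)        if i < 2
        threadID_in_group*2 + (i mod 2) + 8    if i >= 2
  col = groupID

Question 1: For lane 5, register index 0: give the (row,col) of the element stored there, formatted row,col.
2,1

5: grp=1,tig=1
[0] (1*2+0+0,1) = (2,1)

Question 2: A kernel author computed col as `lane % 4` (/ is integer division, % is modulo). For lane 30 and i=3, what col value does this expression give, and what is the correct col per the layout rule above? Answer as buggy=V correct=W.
buggy=2 correct=7

`lane % 4`[30,3]⇒2
L=30⇒gr=30>>2=7, th=30&3=2
[3]⇒row 2·2+1+8=13  col gr=7
col: 2 vs 7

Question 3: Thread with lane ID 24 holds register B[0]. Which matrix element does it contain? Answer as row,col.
24: gr=6,th=0
[0] (0*2+0+0,6) = (0,6)

0,6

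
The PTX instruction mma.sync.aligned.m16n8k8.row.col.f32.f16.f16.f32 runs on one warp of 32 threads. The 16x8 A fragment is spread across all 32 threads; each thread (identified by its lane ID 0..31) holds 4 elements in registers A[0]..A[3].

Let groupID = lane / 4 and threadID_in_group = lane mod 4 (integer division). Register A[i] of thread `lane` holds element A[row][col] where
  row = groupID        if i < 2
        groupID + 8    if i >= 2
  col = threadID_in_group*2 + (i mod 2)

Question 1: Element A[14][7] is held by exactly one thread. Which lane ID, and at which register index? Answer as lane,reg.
27,3

r=14->g=6,rb=1  c=7->t=3,b0=1
L=6*4+3=27  i=1*2+1=3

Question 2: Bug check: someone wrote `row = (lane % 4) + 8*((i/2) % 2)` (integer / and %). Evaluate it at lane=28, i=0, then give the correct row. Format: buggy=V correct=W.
`(lane % 4) + 8*((i/2) % 2)`[28,0]->0
lane 28: g=7 (28/4), t=0 (28%4)
i=0: r=7+0=7, c=0*2+0=0
row: 0 vs 7

buggy=0 correct=7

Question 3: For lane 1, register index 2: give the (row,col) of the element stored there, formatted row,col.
8,2

lane 1→1/4=0, 1 mod 4=1
i=2  r:0+8→8  c:2·1+0→2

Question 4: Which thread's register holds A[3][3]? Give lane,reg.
r=3→G=3,rhi=0  c=3→T=1,p=1
L=3*4+1=13  i=0*2+1=1

13,1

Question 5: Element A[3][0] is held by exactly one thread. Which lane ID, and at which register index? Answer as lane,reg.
12,0

r:3=>grp=3,rB=0  c:0=>tig=0,lo=0
L=3*4+0=12  i=0*2+0=0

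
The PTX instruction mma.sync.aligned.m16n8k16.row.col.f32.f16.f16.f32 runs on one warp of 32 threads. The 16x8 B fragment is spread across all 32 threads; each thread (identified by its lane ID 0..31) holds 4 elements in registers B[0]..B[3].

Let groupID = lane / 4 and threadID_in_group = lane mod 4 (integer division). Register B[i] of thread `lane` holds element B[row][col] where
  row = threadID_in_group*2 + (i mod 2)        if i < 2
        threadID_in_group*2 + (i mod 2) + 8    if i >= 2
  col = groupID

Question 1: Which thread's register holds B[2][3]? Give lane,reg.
13,0

c=3→G=3  r=2→rhi=0,T=1,p=0
L=3*4+1=13  i=0*2+0=0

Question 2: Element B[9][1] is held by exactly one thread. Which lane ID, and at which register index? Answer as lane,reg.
c=1⇒gr=1  r=9⇒Rb=1,th=0,odd=1
L=1*4+0=4  i=1*2+1=3

4,3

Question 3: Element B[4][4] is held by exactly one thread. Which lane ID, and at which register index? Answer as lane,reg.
18,0

c=4→G=4  r=4→rhi=0,T=2,p=0
L=4*4+2=18  i=0*2+0=0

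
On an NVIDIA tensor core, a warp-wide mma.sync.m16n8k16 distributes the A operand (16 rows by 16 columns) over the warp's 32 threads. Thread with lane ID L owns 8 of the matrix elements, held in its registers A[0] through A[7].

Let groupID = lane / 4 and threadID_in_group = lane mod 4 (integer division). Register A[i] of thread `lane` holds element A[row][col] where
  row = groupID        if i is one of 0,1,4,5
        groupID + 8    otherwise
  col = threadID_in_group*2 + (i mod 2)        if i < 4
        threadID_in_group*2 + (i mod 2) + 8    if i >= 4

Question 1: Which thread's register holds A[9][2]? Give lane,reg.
r: 9->gid=1,r8=1  c: 2->c8=0,tid=1,i&1=0
L=1*4+1=5  i=0*4+1*2+0=2

5,2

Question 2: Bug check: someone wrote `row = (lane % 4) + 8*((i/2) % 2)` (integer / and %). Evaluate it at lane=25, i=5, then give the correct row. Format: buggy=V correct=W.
buggy=1 correct=6

`(lane % 4) + 8*((i/2) % 2)`[25,5]->1
25: gid=6,tid=1
[5] (6+0,1*2+1+8) = (6,11)
row: 1 vs 6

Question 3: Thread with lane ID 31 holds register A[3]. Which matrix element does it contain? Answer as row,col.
15,7

lane 31: g=7 (31/4), t=3 (31%4)
i=3: r=7+8=15, c=3*2+1+0=7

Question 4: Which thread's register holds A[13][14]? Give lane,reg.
23,6

r:13=>grp=5,rB=1  c:14=>cB=1,tig=3,lo=0
L=5*4+3=23  i=1*4+1*2+0=6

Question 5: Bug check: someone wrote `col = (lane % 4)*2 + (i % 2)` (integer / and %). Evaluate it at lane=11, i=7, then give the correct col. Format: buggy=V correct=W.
buggy=7 correct=15

`(lane % 4)*2 + (i % 2)`[11,7]→7
L=11→G=11>>2=2, T=11&3=3
[7]→row 2+8=10  col 3·2+1+8=15
col: 7 vs 15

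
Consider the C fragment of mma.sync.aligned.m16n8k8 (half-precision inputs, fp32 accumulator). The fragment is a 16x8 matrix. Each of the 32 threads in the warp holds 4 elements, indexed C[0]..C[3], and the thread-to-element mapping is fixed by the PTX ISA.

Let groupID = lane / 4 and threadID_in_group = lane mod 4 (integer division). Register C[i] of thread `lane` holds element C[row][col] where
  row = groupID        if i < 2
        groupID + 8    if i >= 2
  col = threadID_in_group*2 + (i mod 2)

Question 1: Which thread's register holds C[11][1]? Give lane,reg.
12,3

r=11->g=3,rb=1  c=1->t=0,b0=1
L=3*4+0=12  i=1*2+1=3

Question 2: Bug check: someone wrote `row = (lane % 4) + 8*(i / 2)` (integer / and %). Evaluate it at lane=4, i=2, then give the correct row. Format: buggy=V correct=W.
`(lane % 4) + 8*(i / 2)`[4,2]⇒8
L=4⇒gr=4>>2=1, th=4&3=0
[2]⇒row 1+8=9  col 0·2+0=0
row: 8 vs 9

buggy=8 correct=9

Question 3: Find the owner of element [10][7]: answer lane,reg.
11,3

r:10=>grp=2,rB=1  c:7=>tig=3,lo=1
L=2*4+3=11  i=1*2+1=3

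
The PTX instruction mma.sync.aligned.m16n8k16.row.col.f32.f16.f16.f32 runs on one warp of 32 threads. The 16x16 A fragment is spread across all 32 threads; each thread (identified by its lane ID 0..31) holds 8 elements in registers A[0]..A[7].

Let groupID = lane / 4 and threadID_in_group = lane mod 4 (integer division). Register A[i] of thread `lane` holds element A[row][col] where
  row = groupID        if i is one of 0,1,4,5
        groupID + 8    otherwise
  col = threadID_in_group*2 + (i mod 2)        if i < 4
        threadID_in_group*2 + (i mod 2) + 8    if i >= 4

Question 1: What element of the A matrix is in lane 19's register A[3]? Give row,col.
L=19→G=19>>2=4, T=19&3=3
[3]→row 4+8=12  col 3·2+1+0=7

12,7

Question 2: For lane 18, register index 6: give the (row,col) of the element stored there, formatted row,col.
18: gr=4,th=2
[6] (4+8,2*2+0+8) = (12,12)

12,12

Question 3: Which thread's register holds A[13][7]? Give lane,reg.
r:13=>grp=5,rB=1  c:7=>cB=0,tig=3,lo=1
L=5*4+3=23  i=0*4+1*2+1=3

23,3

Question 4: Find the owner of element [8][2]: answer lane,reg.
1,2

r: 8->gid=0,r8=1  c: 2->c8=0,tid=1,i&1=0
L=0*4+1=1  i=0*4+1*2+0=2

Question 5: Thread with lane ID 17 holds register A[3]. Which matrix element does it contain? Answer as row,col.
12,3

L=17⇒gr=17>>2=4, th=17&3=1
[3]⇒row 4+8=12  col 1·2+1+0=3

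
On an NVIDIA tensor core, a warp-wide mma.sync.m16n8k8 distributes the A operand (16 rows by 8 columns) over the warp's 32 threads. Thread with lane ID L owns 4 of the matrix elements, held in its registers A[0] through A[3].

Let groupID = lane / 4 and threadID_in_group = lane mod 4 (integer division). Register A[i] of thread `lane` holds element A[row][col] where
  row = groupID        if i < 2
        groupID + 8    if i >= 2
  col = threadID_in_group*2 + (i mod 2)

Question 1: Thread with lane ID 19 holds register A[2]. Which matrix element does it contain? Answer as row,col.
lane 19: G=4 (19/4), T=3 (19%4)
i=2: r=4+8=12, c=3*2+0=6

12,6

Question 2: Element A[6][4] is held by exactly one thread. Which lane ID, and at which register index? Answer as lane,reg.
26,0

r: 6->gid=6,r8=0  c: 4->tid=2,i&1=0
L=6*4+2=26  i=0*2+0=0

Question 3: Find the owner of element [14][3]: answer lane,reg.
25,3

r:14=>grp=6,rB=1  c:3=>tig=1,lo=1
L=6*4+1=25  i=1*2+1=3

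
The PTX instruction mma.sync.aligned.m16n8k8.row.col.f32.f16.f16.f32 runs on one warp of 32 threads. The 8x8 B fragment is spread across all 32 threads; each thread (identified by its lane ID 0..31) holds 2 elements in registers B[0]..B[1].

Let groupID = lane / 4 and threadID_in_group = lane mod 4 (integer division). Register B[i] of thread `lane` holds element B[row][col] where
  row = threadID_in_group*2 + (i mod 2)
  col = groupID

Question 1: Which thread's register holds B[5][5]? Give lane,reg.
22,1

c=5→G=5  r=5→T=2,p=1
L=5*4+2=22  i=1=1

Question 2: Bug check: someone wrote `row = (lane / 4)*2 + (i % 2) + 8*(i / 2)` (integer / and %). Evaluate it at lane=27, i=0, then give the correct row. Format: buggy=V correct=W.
`(lane / 4)*2 + (i % 2) + 8*(i / 2)`[27,0]->12
lane 27: g=6 (27/4), t=3 (27%4)
i=0: r=3*2+0=6, c=g=6
row: 12 vs 6

buggy=12 correct=6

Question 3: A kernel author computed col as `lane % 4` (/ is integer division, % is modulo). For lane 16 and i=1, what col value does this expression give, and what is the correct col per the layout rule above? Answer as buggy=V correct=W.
buggy=0 correct=4

`lane % 4`[16,1]→0
lane 16: G=4 (16/4), T=0 (16%4)
i=1: r=0*2+1=1, c=G=4
col: 0 vs 4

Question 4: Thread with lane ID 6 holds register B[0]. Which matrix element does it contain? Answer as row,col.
4,1

6: gr=1,th=2
[0] (2*2+0,1) = (4,1)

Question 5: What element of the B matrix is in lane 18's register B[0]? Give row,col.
4,4

lane 18: gid=4 (18/4), tid=2 (18%4)
i=0: r=2*2+0=4, c=gid=4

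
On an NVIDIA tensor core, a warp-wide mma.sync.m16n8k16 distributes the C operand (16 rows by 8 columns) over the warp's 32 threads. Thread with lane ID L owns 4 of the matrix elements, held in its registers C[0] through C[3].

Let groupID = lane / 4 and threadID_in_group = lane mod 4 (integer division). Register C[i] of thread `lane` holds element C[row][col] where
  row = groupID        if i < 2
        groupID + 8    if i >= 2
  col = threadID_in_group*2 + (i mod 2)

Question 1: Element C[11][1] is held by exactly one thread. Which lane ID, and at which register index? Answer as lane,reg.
r=11→G=3,rhi=1  c=1→T=0,p=1
L=3*4+0=12  i=1*2+1=3

12,3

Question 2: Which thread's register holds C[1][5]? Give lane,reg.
r: 1->gid=1,r8=0  c: 5->tid=2,i&1=1
L=1*4+2=6  i=0*2+1=1

6,1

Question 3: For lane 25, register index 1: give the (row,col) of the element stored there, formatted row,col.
25: G=6,T=1
[1] (6+0,1*2+1) = (6,3)

6,3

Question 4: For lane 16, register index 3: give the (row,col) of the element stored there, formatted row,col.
L=16->g=16>>2=4, t=16&3=0
[3]->row 4+8=12  col 0·2+1=1

12,1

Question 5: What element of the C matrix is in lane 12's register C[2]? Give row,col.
11,0

12: G=3,T=0
[2] (3+8,0*2+0) = (11,0)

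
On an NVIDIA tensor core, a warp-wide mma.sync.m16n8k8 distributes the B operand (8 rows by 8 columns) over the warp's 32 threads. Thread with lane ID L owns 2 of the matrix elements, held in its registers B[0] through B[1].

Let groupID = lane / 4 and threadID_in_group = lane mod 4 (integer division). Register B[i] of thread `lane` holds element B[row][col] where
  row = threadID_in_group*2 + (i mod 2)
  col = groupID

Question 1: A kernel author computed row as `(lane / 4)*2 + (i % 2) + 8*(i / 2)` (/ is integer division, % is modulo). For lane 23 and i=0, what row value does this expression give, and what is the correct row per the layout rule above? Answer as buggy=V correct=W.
`(lane / 4)*2 + (i % 2) + 8*(i / 2)`[23,0]⇒10
23: gr=5,th=3
[0] (3*2+0,5) = (6,5)
row: 10 vs 6

buggy=10 correct=6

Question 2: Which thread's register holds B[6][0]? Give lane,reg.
c=0→G=0  r=6→T=3,p=0
L=0*4+3=3  i=0=0

3,0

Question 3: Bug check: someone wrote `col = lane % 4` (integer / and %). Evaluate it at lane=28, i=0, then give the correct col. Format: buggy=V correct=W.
buggy=0 correct=7

`lane % 4`[28,0]->0
lane 28->28/4=7, 28 mod 4=0
i=0  r:2·0+0->0  c:7
col: 0 vs 7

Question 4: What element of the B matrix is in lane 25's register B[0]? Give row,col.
lane 25: g=6 (25/4), t=1 (25%4)
i=0: r=1*2+0=2, c=g=6

2,6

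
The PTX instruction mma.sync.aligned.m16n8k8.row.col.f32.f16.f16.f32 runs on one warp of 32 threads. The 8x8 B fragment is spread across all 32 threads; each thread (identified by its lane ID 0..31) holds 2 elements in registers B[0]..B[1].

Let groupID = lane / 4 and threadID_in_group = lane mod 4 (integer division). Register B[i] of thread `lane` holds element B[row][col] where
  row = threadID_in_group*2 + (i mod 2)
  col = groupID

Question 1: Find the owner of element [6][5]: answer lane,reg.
23,0

c:5=>grp=5  r:6=>tig=3,lo=0
L=5*4+3=23  i=0=0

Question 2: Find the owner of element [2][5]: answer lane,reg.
c=5->g=5  r=2->t=1,b0=0
L=5*4+1=21  i=0=0

21,0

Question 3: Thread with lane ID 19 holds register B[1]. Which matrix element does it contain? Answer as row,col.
7,4

L=19→G=19>>2=4, T=19&3=3
[1]→row 3·2+1=7  col G=4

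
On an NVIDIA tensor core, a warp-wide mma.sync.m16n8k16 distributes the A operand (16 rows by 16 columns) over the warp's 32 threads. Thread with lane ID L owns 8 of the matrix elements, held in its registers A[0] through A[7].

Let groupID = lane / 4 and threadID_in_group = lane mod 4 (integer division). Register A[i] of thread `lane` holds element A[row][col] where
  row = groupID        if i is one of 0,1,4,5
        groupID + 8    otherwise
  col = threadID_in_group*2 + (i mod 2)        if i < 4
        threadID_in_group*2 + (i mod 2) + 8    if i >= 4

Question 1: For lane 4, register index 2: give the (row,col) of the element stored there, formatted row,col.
4: gid=1,tid=0
[2] (1+8,0*2+0+0) = (9,0)

9,0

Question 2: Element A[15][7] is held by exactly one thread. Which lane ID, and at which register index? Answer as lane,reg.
r=15→G=7,rhi=1  c=7→chi=0,T=3,p=1
L=7*4+3=31  i=0*4+1*2+1=3

31,3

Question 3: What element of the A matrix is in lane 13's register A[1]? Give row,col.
3,3

L=13⇒gr=13>>2=3, th=13&3=1
[1]⇒row 3+0=3  col 1·2+1+0=3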